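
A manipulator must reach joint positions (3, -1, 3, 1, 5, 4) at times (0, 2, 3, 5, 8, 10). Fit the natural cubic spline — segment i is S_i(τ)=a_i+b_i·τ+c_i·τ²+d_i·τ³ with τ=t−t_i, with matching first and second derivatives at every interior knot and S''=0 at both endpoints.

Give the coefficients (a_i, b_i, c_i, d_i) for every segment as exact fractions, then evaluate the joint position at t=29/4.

  seg 0: a=3 b=-38962/8835 c=0 d=5323/8835
  seg 1: a=-1 b=24914/8835 c=10646/2945 d=-21512/8835
  seg 2: a=3 b=24254/8835 c=-10866/2945 d=32107/35340
  seg 3: a=1 b=-9817/8835 c=2075/1178 d=-16727/53010
  seg 4: a=5 b=16573/17670 c=-3176/2945 d=1588/8835
S(29/4) = 1441141/376960

Δ: Δ0=-2, Δ1=4, Δ2=-1, Δ3=4/3, Δ4=-1/2
row 1: diag=6, rhs=36; c'=1/6, d'=6
row 2: denom=6−1·1/6=35/6; d'=(-30−1·6)/(35/6)=-216/35
row 3: denom=10−2·12/35=326/35; d'=(14−2·-216/35)/(326/35)=461/163
row 4: denom=10−3·105/326=2945/326; d'=(-11−3·461/163)/(2945/326)=-6352/2945
back: M4=-6352/2945
back: M3=461/163−105/326·-6352/2945=2075/589
back: M2=-216/35−12/35·2075/589=-21732/2945
back: M1=6−1/6·-21732/2945=21292/2945
M: M0=0, M1=21292/2945, M2=-21732/2945, M3=2075/589, M4=-6352/2945, M5=0
seg 0: a=3, c=M0/2=0, d=(M1−M0)/(6·2)=5323/8835, b=Δ0−h0·(2M0+M1)/6=-38962/8835
seg 1: a=-1, c=M1/2=10646/2945, d=(M2−M1)/(6·1)=-21512/8835, b=Δ1−h1·(2M1+M2)/6=24914/8835
seg 2: a=3, c=M2/2=-10866/2945, d=(M3−M2)/(6·2)=32107/35340, b=Δ2−h2·(2M2+M3)/6=24254/8835
seg 3: a=1, c=M3/2=2075/1178, d=(M4−M3)/(6·3)=-16727/53010, b=Δ3−h3·(2M3+M4)/6=-9817/8835
seg 4: a=5, c=M4/2=-3176/2945, d=(M5−M4)/(6·2)=1588/8835, b=Δ4−h4·(2M4+M5)/6=16573/17670
t_q=29/4 → seg 3, τ=9/4; S=1+-9817/8835·τ+2075/1178·τ²+-16727/53010·τ³=1441141/376960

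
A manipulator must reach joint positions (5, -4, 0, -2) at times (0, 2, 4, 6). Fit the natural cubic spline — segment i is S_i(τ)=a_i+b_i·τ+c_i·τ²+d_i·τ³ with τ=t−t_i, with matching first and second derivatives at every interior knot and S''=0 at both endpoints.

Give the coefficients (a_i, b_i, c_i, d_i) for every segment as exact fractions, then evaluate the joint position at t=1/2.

Δ: Δ0=-9/2, Δ1=2, Δ2=-1
row 1: diag=8, rhs=39; c'=1/4, d'=39/8
row 2: denom=8−2·1/4=15/2; d'=(-18−2·39/8)/(15/2)=-37/10
back: M2=-37/10
back: M1=39/8−1/4·-37/10=29/5
M: M0=0, M1=29/5, M2=-37/10, M3=0
seg 0: a=5, c=M0/2=0, d=(M1−M0)/(6·2)=29/60, b=Δ0−h0·(2M0+M1)/6=-193/30
seg 1: a=-4, c=M1/2=29/10, d=(M2−M1)/(6·2)=-19/24, b=Δ1−h1·(2M1+M2)/6=-19/30
seg 2: a=0, c=M2/2=-37/20, d=(M3−M2)/(6·2)=37/120, b=Δ2−h2·(2M2+M3)/6=22/15
t_q=1/2 → seg 0, τ=1/2; S=5+-193/30·τ+0·τ²+29/60·τ³=59/32

  seg 0: a=5 b=-193/30 c=0 d=29/60
  seg 1: a=-4 b=-19/30 c=29/10 d=-19/24
  seg 2: a=0 b=22/15 c=-37/20 d=37/120
S(1/2) = 59/32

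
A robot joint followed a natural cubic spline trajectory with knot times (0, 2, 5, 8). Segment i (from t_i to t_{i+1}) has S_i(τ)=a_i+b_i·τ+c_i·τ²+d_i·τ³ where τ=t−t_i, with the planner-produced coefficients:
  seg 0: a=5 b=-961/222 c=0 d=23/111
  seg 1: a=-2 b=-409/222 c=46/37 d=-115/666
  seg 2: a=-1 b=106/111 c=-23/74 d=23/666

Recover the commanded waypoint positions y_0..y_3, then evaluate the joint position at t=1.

y_0 = S_0(0) = a_0 = 5
y_1 = S_1(0) = a_1 = -2
y_2 = S_2(0) = a_2 = -1
y_3 = S_2(3) = 0
t_q=1 is in segment 0 (τ=1); S_0(τ)=65/74

y_0=5 y_1=-2 y_2=-1 y_3=0
S(1) = 65/74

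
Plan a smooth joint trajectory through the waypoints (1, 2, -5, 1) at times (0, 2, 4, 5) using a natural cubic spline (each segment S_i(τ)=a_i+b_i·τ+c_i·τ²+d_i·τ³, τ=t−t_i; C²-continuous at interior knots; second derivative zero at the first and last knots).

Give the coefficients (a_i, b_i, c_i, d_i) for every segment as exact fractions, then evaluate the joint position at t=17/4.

  seg 0: a=1 b=27/11 c=0 d=-43/88
  seg 1: a=2 b=-75/22 c=-129/44 d=127/88
  seg 2: a=-5 b=24/11 c=63/11 d=-21/11
S(17/4) = -2905/704

Δ: Δ0=1/2, Δ1=-7/2, Δ2=6
row 1: diag=8, rhs=-24; c'=1/4, d'=-3
row 2: denom=6−2·1/4=11/2; d'=(57−2·-3)/(11/2)=126/11
back: M2=126/11
back: M1=-3−1/4·126/11=-129/22
M: M0=0, M1=-129/22, M2=126/11, M3=0
seg 0: a=1, c=M0/2=0, d=(M1−M0)/(6·2)=-43/88, b=Δ0−h0·(2M0+M1)/6=27/11
seg 1: a=2, c=M1/2=-129/44, d=(M2−M1)/(6·2)=127/88, b=Δ1−h1·(2M1+M2)/6=-75/22
seg 2: a=-5, c=M2/2=63/11, d=(M3−M2)/(6·1)=-21/11, b=Δ2−h2·(2M2+M3)/6=24/11
t_q=17/4 → seg 2, τ=1/4; S=-5+24/11·τ+63/11·τ²+-21/11·τ³=-2905/704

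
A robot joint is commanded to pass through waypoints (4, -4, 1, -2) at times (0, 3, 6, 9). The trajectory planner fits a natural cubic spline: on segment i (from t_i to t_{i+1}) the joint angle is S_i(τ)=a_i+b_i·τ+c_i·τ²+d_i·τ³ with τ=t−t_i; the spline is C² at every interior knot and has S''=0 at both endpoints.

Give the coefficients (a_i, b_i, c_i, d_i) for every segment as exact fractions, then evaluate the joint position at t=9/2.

Δ: Δ0=-8/3, Δ1=5/3, Δ2=-1
row 1: diag=12, rhs=26; c'=1/4, d'=13/6
row 2: denom=12−3·1/4=45/4; d'=(-16−3·13/6)/(45/4)=-2
back: M2=-2
back: M1=13/6−1/4·-2=8/3
M: M0=0, M1=8/3, M2=-2, M3=0
seg 0: a=4, c=M0/2=0, d=(M1−M0)/(6·3)=4/27, b=Δ0−h0·(2M0+M1)/6=-4
seg 1: a=-4, c=M1/2=4/3, d=(M2−M1)/(6·3)=-7/27, b=Δ1−h1·(2M1+M2)/6=0
seg 2: a=1, c=M2/2=-1, d=(M3−M2)/(6·3)=1/9, b=Δ2−h2·(2M2+M3)/6=1
t_q=9/2 → seg 1, τ=3/2; S=-4+0·τ+4/3·τ²+-7/27·τ³=-15/8

  seg 0: a=4 b=-4 c=0 d=4/27
  seg 1: a=-4 b=0 c=4/3 d=-7/27
  seg 2: a=1 b=1 c=-1 d=1/9
S(9/2) = -15/8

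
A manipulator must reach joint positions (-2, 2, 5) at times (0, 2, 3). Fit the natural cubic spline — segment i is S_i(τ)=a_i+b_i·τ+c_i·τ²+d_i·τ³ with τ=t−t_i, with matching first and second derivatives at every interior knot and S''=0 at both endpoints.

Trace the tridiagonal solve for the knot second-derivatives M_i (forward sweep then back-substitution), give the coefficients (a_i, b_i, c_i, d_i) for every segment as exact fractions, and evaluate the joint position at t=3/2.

  seg 0: a=-2 b=5/3 c=0 d=1/12
  seg 1: a=2 b=8/3 c=1/2 d=-1/6
S(3/2) = 25/32

Δ: Δ0=2, Δ1=3
row 1: diag=6, rhs=6; c'=1/6, d'=1
back: M1=1
M: M0=0, M1=1, M2=0
seg 0: a=-2, c=M0/2=0, d=(M1−M0)/(6·2)=1/12, b=Δ0−h0·(2M0+M1)/6=5/3
seg 1: a=2, c=M1/2=1/2, d=(M2−M1)/(6·1)=-1/6, b=Δ1−h1·(2M1+M2)/6=8/3
t_q=3/2 → seg 0, τ=3/2; S=-2+5/3·τ+0·τ²+1/12·τ³=25/32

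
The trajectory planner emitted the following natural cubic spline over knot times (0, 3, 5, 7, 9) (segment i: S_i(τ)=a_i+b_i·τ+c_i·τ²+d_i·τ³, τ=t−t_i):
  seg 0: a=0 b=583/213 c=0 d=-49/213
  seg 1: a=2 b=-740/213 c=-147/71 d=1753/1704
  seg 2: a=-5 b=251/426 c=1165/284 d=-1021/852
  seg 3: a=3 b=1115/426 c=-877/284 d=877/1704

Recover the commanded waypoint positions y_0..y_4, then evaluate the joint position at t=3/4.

y_0 = S_0(0) = a_0 = 0
y_1 = S_1(0) = a_1 = 2
y_2 = S_2(0) = a_2 = -5
y_3 = S_3(0) = a_3 = 3
y_4 = S_3(2) = 0
t_q=3/4 is in segment 0 (τ=3/4); S_0(τ)=8887/4544

y_0=0 y_1=2 y_2=-5 y_3=3 y_4=0
S(3/4) = 8887/4544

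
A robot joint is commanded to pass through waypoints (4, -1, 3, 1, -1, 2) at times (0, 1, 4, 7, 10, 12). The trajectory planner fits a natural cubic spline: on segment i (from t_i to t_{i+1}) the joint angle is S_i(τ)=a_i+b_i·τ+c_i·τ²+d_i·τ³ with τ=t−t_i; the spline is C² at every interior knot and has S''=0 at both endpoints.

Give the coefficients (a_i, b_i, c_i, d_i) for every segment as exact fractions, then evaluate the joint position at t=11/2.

  seg 0: a=4 b=-11813/1986 c=0 d=1883/1986
  seg 1: a=-1 b=-3082/993 c=1883/662 d=-8135/17874
  seg 2: a=3 b=3325/1986 c=-1243/993 d=2809/17874
  seg 3: a=1 b=-1582/993 c=323/1986 d=871/17874
  seg 4: a=-1 b=1387/1986 c=199/331 d=-199/1986
S(11/2) = 17081/5296

Δ: Δ0=-5, Δ1=4/3, Δ2=-2/3, Δ3=-2/3, Δ4=3/2
row 1: diag=8, rhs=38; c'=3/8, d'=19/4
row 2: denom=12−3·3/8=87/8; d'=(-12−3·19/4)/(87/8)=-70/29
row 3: denom=12−3·8/29=324/29; d'=(0−3·-70/29)/(324/29)=35/54
row 4: denom=10−3·29/108=331/36; d'=(13−3·35/54)/(331/36)=398/331
back: M4=398/331
back: M3=35/54−29/108·398/331=323/993
back: M2=-70/29−8/29·323/993=-2486/993
back: M1=19/4−3/8·-2486/993=1883/331
M: M0=0, M1=1883/331, M2=-2486/993, M3=323/993, M4=398/331, M5=0
seg 0: a=4, c=M0/2=0, d=(M1−M0)/(6·1)=1883/1986, b=Δ0−h0·(2M0+M1)/6=-11813/1986
seg 1: a=-1, c=M1/2=1883/662, d=(M2−M1)/(6·3)=-8135/17874, b=Δ1−h1·(2M1+M2)/6=-3082/993
seg 2: a=3, c=M2/2=-1243/993, d=(M3−M2)/(6·3)=2809/17874, b=Δ2−h2·(2M2+M3)/6=3325/1986
seg 3: a=1, c=M3/2=323/1986, d=(M4−M3)/(6·3)=871/17874, b=Δ3−h3·(2M3+M4)/6=-1582/993
seg 4: a=-1, c=M4/2=199/331, d=(M5−M4)/(6·2)=-199/1986, b=Δ4−h4·(2M4+M5)/6=1387/1986
t_q=11/2 → seg 2, τ=3/2; S=3+3325/1986·τ+-1243/993·τ²+2809/17874·τ³=17081/5296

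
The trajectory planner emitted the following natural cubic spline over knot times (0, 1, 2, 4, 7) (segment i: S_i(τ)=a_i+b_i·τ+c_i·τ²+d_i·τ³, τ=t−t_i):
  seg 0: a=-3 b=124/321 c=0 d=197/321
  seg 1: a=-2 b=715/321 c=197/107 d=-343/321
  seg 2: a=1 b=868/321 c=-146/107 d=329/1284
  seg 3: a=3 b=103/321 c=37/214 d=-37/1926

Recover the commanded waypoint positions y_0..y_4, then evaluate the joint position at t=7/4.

y_0 = S_0(0) = a_0 = -3
y_1 = S_1(0) = a_1 = -2
y_2 = S_2(0) = a_2 = 1
y_3 = S_3(0) = a_3 = 3
y_4 = S_3(3) = 5
t_q=7/4 is in segment 1 (τ=3/4); S_1(τ)=1749/6848

y_0=-3 y_1=-2 y_2=1 y_3=3 y_4=5
S(7/4) = 1749/6848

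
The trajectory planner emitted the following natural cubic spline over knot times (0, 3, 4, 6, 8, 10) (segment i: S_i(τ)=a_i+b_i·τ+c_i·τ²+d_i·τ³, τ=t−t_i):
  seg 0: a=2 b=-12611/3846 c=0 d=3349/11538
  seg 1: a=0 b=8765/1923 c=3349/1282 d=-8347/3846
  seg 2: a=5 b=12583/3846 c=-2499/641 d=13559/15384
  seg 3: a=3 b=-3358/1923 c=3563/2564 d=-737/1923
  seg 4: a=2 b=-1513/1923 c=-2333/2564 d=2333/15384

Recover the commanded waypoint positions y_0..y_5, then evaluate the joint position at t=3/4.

y_0=2 y_1=0 y_2=5 y_3=3 y_4=2 y_5=-2
S(3/4) = -27633/82048

y_0 = S_0(0) = a_0 = 2
y_1 = S_1(0) = a_1 = 0
y_2 = S_2(0) = a_2 = 5
y_3 = S_3(0) = a_3 = 3
y_4 = S_4(0) = a_4 = 2
y_5 = S_4(2) = -2
t_q=3/4 is in segment 0 (τ=3/4); S_0(τ)=-27633/82048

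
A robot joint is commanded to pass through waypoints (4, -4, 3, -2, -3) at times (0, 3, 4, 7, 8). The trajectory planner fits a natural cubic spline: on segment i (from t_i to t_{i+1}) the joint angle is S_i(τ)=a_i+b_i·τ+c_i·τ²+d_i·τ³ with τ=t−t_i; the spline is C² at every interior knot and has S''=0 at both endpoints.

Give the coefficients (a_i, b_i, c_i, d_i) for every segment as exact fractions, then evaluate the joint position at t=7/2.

Δ: Δ0=-8/3, Δ1=7, Δ2=-5/3, Δ3=-1
row 1: diag=8, rhs=58; c'=1/8, d'=29/4
row 2: denom=8−1·1/8=63/8; d'=(-52−1·29/4)/(63/8)=-158/21
row 3: denom=8−3·8/21=48/7; d'=(4−3·-158/21)/(48/7)=31/8
back: M3=31/8
back: M2=-158/21−8/21·31/8=-9
back: M1=29/4−1/8·-9=67/8
M: M0=0, M1=67/8, M2=-9, M3=31/8, M4=0
seg 0: a=4, c=M0/2=0, d=(M1−M0)/(6·3)=67/144, b=Δ0−h0·(2M0+M1)/6=-329/48
seg 1: a=-4, c=M1/2=67/16, d=(M2−M1)/(6·1)=-139/48, b=Δ1−h1·(2M1+M2)/6=137/24
seg 2: a=3, c=M2/2=-9/2, d=(M3−M2)/(6·3)=103/144, b=Δ2−h2·(2M2+M3)/6=259/48
seg 3: a=-2, c=M3/2=31/16, d=(M4−M3)/(6·1)=-31/48, b=Δ3−h3·(2M3+M4)/6=-55/24
t_q=7/2 → seg 1, τ=1/2; S=-4+137/24·τ+67/16·τ²+-139/48·τ³=-59/128

  seg 0: a=4 b=-329/48 c=0 d=67/144
  seg 1: a=-4 b=137/24 c=67/16 d=-139/48
  seg 2: a=3 b=259/48 c=-9/2 d=103/144
  seg 3: a=-2 b=-55/24 c=31/16 d=-31/48
S(7/2) = -59/128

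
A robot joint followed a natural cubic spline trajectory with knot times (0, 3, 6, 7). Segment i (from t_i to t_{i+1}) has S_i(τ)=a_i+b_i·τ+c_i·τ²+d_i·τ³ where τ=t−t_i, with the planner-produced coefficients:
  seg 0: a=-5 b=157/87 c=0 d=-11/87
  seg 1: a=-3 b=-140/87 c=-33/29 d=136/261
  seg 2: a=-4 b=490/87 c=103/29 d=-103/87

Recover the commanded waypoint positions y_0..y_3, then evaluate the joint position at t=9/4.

y_0=-5 y_1=-3 y_2=-4 y_3=4
S(9/4) = -4417/1856

y_0 = S_0(0) = a_0 = -5
y_1 = S_1(0) = a_1 = -3
y_2 = S_2(0) = a_2 = -4
y_3 = S_2(1) = 4
t_q=9/4 is in segment 0 (τ=9/4); S_0(τ)=-4417/1856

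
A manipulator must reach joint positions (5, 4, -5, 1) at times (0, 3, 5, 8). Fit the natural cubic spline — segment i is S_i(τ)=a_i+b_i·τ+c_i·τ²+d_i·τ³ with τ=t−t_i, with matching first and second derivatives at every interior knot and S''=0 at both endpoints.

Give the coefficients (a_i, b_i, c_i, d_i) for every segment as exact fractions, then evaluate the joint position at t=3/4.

Δ: Δ0=-1/3, Δ1=-9/2, Δ2=2
row 1: diag=10, rhs=-25; c'=1/5, d'=-5/2
row 2: denom=10−2·1/5=48/5; d'=(39−2·-5/2)/(48/5)=55/12
back: M2=55/12
back: M1=-5/2−1/5·55/12=-41/12
M: M0=0, M1=-41/12, M2=55/12, M3=0
seg 0: a=5, c=M0/2=0, d=(M1−M0)/(6·3)=-41/216, b=Δ0−h0·(2M0+M1)/6=11/8
seg 1: a=4, c=M1/2=-41/24, d=(M2−M1)/(6·2)=2/3, b=Δ1−h1·(2M1+M2)/6=-15/4
seg 2: a=-5, c=M2/2=55/24, d=(M3−M2)/(6·3)=-55/216, b=Δ2−h2·(2M2+M3)/6=-31/12
t_q=3/4 → seg 0, τ=3/4; S=5+11/8·τ+0·τ²+-41/216·τ³=3047/512

  seg 0: a=5 b=11/8 c=0 d=-41/216
  seg 1: a=4 b=-15/4 c=-41/24 d=2/3
  seg 2: a=-5 b=-31/12 c=55/24 d=-55/216
S(3/4) = 3047/512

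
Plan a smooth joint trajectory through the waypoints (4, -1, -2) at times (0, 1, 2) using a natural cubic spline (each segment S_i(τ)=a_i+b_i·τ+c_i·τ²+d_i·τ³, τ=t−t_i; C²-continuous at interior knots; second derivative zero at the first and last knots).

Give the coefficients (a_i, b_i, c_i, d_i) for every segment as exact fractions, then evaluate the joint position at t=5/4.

Δ: Δ0=-5, Δ1=-1
row 1: diag=4, rhs=24; c'=1/4, d'=6
back: M1=6
M: M0=0, M1=6, M2=0
seg 0: a=4, c=M0/2=0, d=(M1−M0)/(6·1)=1, b=Δ0−h0·(2M0+M1)/6=-6
seg 1: a=-1, c=M1/2=3, d=(M2−M1)/(6·1)=-1, b=Δ1−h1·(2M1+M2)/6=-3
t_q=5/4 → seg 1, τ=1/4; S=-1+-3·τ+3·τ²+-1·τ³=-101/64

  seg 0: a=4 b=-6 c=0 d=1
  seg 1: a=-1 b=-3 c=3 d=-1
S(5/4) = -101/64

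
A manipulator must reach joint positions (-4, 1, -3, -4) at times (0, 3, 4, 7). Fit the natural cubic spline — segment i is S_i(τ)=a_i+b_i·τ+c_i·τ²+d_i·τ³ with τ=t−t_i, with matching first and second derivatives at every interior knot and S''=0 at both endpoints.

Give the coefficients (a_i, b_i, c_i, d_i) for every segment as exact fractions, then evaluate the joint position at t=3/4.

Δ: Δ0=5/3, Δ1=-4, Δ2=-1/3
row 1: diag=8, rhs=-34; c'=1/8, d'=-17/4
row 2: denom=8−1·1/8=63/8; d'=(22−1·-17/4)/(63/8)=10/3
back: M2=10/3
back: M1=-17/4−1/8·10/3=-14/3
M: M0=0, M1=-14/3, M2=10/3, M3=0
seg 0: a=-4, c=M0/2=0, d=(M1−M0)/(6·3)=-7/27, b=Δ0−h0·(2M0+M1)/6=4
seg 1: a=1, c=M1/2=-7/3, d=(M2−M1)/(6·1)=4/3, b=Δ1−h1·(2M1+M2)/6=-3
seg 2: a=-3, c=M2/2=5/3, d=(M3−M2)/(6·3)=-5/27, b=Δ2−h2·(2M2+M3)/6=-11/3
t_q=3/4 → seg 0, τ=3/4; S=-4+4·τ+0·τ²+-7/27·τ³=-71/64

  seg 0: a=-4 b=4 c=0 d=-7/27
  seg 1: a=1 b=-3 c=-7/3 d=4/3
  seg 2: a=-3 b=-11/3 c=5/3 d=-5/27
S(3/4) = -71/64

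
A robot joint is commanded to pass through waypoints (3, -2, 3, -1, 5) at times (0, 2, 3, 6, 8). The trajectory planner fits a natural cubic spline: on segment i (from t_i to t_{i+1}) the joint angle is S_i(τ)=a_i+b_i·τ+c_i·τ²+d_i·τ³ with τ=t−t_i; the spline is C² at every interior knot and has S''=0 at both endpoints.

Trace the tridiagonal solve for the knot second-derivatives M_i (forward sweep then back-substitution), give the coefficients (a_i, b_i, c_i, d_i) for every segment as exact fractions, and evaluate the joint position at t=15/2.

  seg 0: a=3 b=-521/96 c=0 d=281/384
  seg 1: a=-2 b=161/48 c=281/64 d=-527/192
  seg 2: a=3 b=749/192 c=-123/32 d=403/576
  seg 3: a=-1 b=-13/48 c=157/64 d=-157/384
S(15/2) = 2799/1024

Δ: Δ0=-5/2, Δ1=5, Δ2=-4/3, Δ3=3
row 1: diag=6, rhs=45; c'=1/6, d'=15/2
row 2: denom=8−1·1/6=47/6; d'=(-38−1·15/2)/(47/6)=-273/47
row 3: denom=10−3·18/47=416/47; d'=(26−3·-273/47)/(416/47)=157/32
back: M3=157/32
back: M2=-273/47−18/47·157/32=-123/16
back: M1=15/2−1/6·-123/16=281/32
M: M0=0, M1=281/32, M2=-123/16, M3=157/32, M4=0
seg 0: a=3, c=M0/2=0, d=(M1−M0)/(6·2)=281/384, b=Δ0−h0·(2M0+M1)/6=-521/96
seg 1: a=-2, c=M1/2=281/64, d=(M2−M1)/(6·1)=-527/192, b=Δ1−h1·(2M1+M2)/6=161/48
seg 2: a=3, c=M2/2=-123/32, d=(M3−M2)/(6·3)=403/576, b=Δ2−h2·(2M2+M3)/6=749/192
seg 3: a=-1, c=M3/2=157/64, d=(M4−M3)/(6·2)=-157/384, b=Δ3−h3·(2M3+M4)/6=-13/48
t_q=15/2 → seg 3, τ=3/2; S=-1+-13/48·τ+157/64·τ²+-157/384·τ³=2799/1024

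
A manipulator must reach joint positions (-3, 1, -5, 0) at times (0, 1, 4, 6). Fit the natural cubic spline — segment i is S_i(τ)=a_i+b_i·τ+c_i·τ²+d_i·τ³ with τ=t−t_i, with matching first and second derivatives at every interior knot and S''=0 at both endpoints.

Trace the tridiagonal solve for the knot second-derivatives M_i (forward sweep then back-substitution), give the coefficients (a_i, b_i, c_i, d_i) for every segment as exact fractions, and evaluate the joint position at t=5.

  seg 0: a=-3 b=715/142 c=0 d=-147/142
  seg 1: a=1 b=137/71 c=-441/142 d=85/142
  seg 2: a=-5 b=-77/142 c=162/71 d=-27/71
S(5) = -517/142

Δ: Δ0=4, Δ1=-2, Δ2=5/2
row 1: diag=8, rhs=-36; c'=3/8, d'=-9/2
row 2: denom=10−3·3/8=71/8; d'=(27−3·-9/2)/(71/8)=324/71
back: M2=324/71
back: M1=-9/2−3/8·324/71=-441/71
M: M0=0, M1=-441/71, M2=324/71, M3=0
seg 0: a=-3, c=M0/2=0, d=(M1−M0)/(6·1)=-147/142, b=Δ0−h0·(2M0+M1)/6=715/142
seg 1: a=1, c=M1/2=-441/142, d=(M2−M1)/(6·3)=85/142, b=Δ1−h1·(2M1+M2)/6=137/71
seg 2: a=-5, c=M2/2=162/71, d=(M3−M2)/(6·2)=-27/71, b=Δ2−h2·(2M2+M3)/6=-77/142
t_q=5 → seg 2, τ=1; S=-5+-77/142·τ+162/71·τ²+-27/71·τ³=-517/142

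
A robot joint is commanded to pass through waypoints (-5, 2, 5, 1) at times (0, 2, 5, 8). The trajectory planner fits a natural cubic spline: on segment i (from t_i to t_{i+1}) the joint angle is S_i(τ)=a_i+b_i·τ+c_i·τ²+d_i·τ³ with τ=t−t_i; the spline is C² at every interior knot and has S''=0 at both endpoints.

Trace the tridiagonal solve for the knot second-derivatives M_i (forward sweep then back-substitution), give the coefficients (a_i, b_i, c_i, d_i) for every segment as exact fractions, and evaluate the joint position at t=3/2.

Δ: Δ0=7/2, Δ1=1, Δ2=-4/3
row 1: diag=10, rhs=-15; c'=3/10, d'=-3/2
row 2: denom=12−3·3/10=111/10; d'=(-14−3·-3/2)/(111/10)=-95/111
back: M2=-95/111
back: M1=-3/2−3/10·-95/111=-46/37
M: M0=0, M1=-46/37, M2=-95/111, M3=0
seg 0: a=-5, c=M0/2=0, d=(M1−M0)/(6·2)=-23/222, b=Δ0−h0·(2M0+M1)/6=869/222
seg 1: a=2, c=M1/2=-23/37, d=(M2−M1)/(6·3)=43/1998, b=Δ1−h1·(2M1+M2)/6=593/222
seg 2: a=5, c=M2/2=-95/222, d=(M3−M2)/(6·3)=95/1998, b=Δ2−h2·(2M2+M3)/6=-53/111
t_q=3/2 → seg 0, τ=3/2; S=-5+869/222·τ+0·τ²+-23/222·τ³=309/592

  seg 0: a=-5 b=869/222 c=0 d=-23/222
  seg 1: a=2 b=593/222 c=-23/37 d=43/1998
  seg 2: a=5 b=-53/111 c=-95/222 d=95/1998
S(3/2) = 309/592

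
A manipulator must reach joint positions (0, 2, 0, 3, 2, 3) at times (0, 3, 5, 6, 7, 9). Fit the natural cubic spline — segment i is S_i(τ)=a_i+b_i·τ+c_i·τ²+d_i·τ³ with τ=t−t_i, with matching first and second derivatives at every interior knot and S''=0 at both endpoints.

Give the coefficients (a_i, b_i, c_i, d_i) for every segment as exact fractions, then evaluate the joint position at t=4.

Δ: Δ0=2/3, Δ1=-1, Δ2=3, Δ3=-1, Δ4=1/2
row 1: diag=10, rhs=-10; c'=1/5, d'=-1
row 2: denom=6−2·1/5=28/5; d'=(24−2·-1)/(28/5)=65/14
row 3: denom=4−1·5/28=107/28; d'=(-24−1·65/14)/(107/28)=-802/107
row 4: denom=6−1·28/107=614/107; d'=(9−1·-802/107)/(614/107)=1765/614
back: M4=1765/614
back: M3=-802/107−28/107·1765/614=-2532/307
back: M2=65/14−5/28·-2532/307=3755/614
back: M1=-1−1/5·3755/614=-1365/614
M: M0=0, M1=-1365/614, M2=3755/614, M3=-2532/307, M4=1765/614, M5=0
seg 0: a=0, c=M0/2=0, d=(M1−M0)/(6·3)=-455/3684, b=Δ0−h0·(2M0+M1)/6=6551/3684
seg 1: a=2, c=M1/2=-1365/1228, d=(M2−M1)/(6·2)=640/921, b=Δ1−h1·(2M1+M2)/6=-2867/1842
seg 2: a=0, c=M2/2=3755/1228, d=(M3−M2)/(6·1)=-8819/3684, b=Δ2−h2·(2M2+M3)/6=4303/1842
seg 3: a=3, c=M3/2=-1266/307, d=(M4−M3)/(6·1)=6829/3684, b=Δ3−h3·(2M3+M4)/6=4679/3684
seg 4: a=2, c=M4/2=1765/1228, d=(M5−M4)/(6·2)=-1765/7368, b=Δ4−h4·(2M4+M5)/6=-2609/1842
t_q=4 → seg 1, τ=1; S=2+-2867/1842·τ+-1365/1228·τ²+640/921·τ³=33/1228

  seg 0: a=0 b=6551/3684 c=0 d=-455/3684
  seg 1: a=2 b=-2867/1842 c=-1365/1228 d=640/921
  seg 2: a=0 b=4303/1842 c=3755/1228 d=-8819/3684
  seg 3: a=3 b=4679/3684 c=-1266/307 d=6829/3684
  seg 4: a=2 b=-2609/1842 c=1765/1228 d=-1765/7368
S(4) = 33/1228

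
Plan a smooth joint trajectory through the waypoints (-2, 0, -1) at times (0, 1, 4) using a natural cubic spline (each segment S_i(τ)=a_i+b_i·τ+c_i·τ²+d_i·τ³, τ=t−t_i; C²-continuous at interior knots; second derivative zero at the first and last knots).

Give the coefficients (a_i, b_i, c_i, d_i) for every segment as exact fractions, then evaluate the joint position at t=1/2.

  seg 0: a=-2 b=55/24 c=0 d=-7/24
  seg 1: a=0 b=17/12 c=-7/8 d=7/72
S(1/2) = -57/64

Δ: Δ0=2, Δ1=-1/3
row 1: diag=8, rhs=-14; c'=3/8, d'=-7/4
back: M1=-7/4
M: M0=0, M1=-7/4, M2=0
seg 0: a=-2, c=M0/2=0, d=(M1−M0)/(6·1)=-7/24, b=Δ0−h0·(2M0+M1)/6=55/24
seg 1: a=0, c=M1/2=-7/8, d=(M2−M1)/(6·3)=7/72, b=Δ1−h1·(2M1+M2)/6=17/12
t_q=1/2 → seg 0, τ=1/2; S=-2+55/24·τ+0·τ²+-7/24·τ³=-57/64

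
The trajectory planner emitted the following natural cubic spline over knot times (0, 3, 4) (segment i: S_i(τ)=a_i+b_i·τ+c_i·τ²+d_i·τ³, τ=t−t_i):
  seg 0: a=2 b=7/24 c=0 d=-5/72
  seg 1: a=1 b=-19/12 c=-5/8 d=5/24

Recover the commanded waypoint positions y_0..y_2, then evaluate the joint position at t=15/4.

y_0 = S_0(0) = a_0 = 2
y_1 = S_1(0) = a_1 = 1
y_2 = S_1(1) = -1
t_q=15/4 is in segment 1 (τ=3/4); S_1(τ)=-231/512

y_0=2 y_1=1 y_2=-1
S(15/4) = -231/512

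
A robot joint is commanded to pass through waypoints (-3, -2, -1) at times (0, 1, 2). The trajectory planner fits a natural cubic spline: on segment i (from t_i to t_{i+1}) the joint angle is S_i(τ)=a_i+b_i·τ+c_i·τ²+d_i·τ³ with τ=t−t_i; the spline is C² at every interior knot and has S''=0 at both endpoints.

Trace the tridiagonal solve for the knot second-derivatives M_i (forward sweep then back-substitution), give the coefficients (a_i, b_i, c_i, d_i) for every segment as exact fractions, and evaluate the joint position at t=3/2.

Δ: Δ0=1, Δ1=1
row 1: diag=4, rhs=0; c'=1/4, d'=0
back: M1=0
M: M0=0, M1=0, M2=0
seg 0: a=-3, c=M0/2=0, d=(M1−M0)/(6·1)=0, b=Δ0−h0·(2M0+M1)/6=1
seg 1: a=-2, c=M1/2=0, d=(M2−M1)/(6·1)=0, b=Δ1−h1·(2M1+M2)/6=1
t_q=3/2 → seg 1, τ=1/2; S=-2+1·τ+0·τ²+0·τ³=-3/2

  seg 0: a=-3 b=1 c=0 d=0
  seg 1: a=-2 b=1 c=0 d=0
S(3/2) = -3/2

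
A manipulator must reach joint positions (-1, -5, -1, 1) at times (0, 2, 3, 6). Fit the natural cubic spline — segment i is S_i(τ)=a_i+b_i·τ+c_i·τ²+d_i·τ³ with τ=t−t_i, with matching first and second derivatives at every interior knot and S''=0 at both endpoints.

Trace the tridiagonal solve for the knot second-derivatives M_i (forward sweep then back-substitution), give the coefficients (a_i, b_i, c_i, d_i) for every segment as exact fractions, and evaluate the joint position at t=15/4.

Δ: Δ0=-2, Δ1=4, Δ2=2/3
row 1: diag=6, rhs=36; c'=1/6, d'=6
row 2: denom=8−1·1/6=47/6; d'=(-20−1·6)/(47/6)=-156/47
back: M2=-156/47
back: M1=6−1/6·-156/47=308/47
M: M0=0, M1=308/47, M2=-156/47, M3=0
seg 0: a=-1, c=M0/2=0, d=(M1−M0)/(6·2)=77/141, b=Δ0−h0·(2M0+M1)/6=-590/141
seg 1: a=-5, c=M1/2=154/47, d=(M2−M1)/(6·1)=-232/141, b=Δ1−h1·(2M1+M2)/6=334/141
seg 2: a=-1, c=M2/2=-78/47, d=(M3−M2)/(6·3)=26/141, b=Δ2−h2·(2M2+M3)/6=562/141
t_q=15/4 → seg 2, τ=3/4; S=-1+562/141·τ+-78/47·τ²+26/141·τ³=1705/1504

  seg 0: a=-1 b=-590/141 c=0 d=77/141
  seg 1: a=-5 b=334/141 c=154/47 d=-232/141
  seg 2: a=-1 b=562/141 c=-78/47 d=26/141
S(15/4) = 1705/1504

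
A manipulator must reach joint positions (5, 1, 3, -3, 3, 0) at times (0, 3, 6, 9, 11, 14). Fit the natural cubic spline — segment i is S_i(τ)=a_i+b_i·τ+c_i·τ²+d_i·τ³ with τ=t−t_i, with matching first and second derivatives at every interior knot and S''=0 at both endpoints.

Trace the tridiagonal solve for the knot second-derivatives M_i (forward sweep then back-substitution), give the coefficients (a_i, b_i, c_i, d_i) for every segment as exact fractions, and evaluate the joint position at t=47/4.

  seg 0: a=5 b=-483/220 c=0 d=569/5940
  seg 1: a=1 b=43/110 c=569/660 d=-305/1188
  seg 2: a=3 b=-301/220 c=-239/165 d=817/1980
  seg 3: a=-3 b=119/110 c=299/132 d=-431/660
  seg 4: a=3 b=761/330 c=-1091/660 d=1091/5940
S(47/4) = 54591/14080

Δ: Δ0=-4/3, Δ1=2/3, Δ2=-2, Δ3=3, Δ4=-1
row 1: diag=12, rhs=12; c'=1/4, d'=1
row 2: denom=12−3·1/4=45/4; d'=(-16−3·1)/(45/4)=-76/45
row 3: denom=10−3·4/15=46/5; d'=(30−3·-76/45)/(46/5)=263/69
row 4: denom=10−2·5/23=220/23; d'=(-24−2·263/69)/(220/23)=-1091/330
back: M4=-1091/330
back: M3=263/69−5/23·-1091/330=299/66
back: M2=-76/45−4/15·299/66=-478/165
back: M1=1−1/4·-478/165=569/330
M: M0=0, M1=569/330, M2=-478/165, M3=299/66, M4=-1091/330, M5=0
seg 0: a=5, c=M0/2=0, d=(M1−M0)/(6·3)=569/5940, b=Δ0−h0·(2M0+M1)/6=-483/220
seg 1: a=1, c=M1/2=569/660, d=(M2−M1)/(6·3)=-305/1188, b=Δ1−h1·(2M1+M2)/6=43/110
seg 2: a=3, c=M2/2=-239/165, d=(M3−M2)/(6·3)=817/1980, b=Δ2−h2·(2M2+M3)/6=-301/220
seg 3: a=-3, c=M3/2=299/132, d=(M4−M3)/(6·2)=-431/660, b=Δ3−h3·(2M3+M4)/6=119/110
seg 4: a=3, c=M4/2=-1091/660, d=(M5−M4)/(6·3)=1091/5940, b=Δ4−h4·(2M4+M5)/6=761/330
t_q=47/4 → seg 4, τ=3/4; S=3+761/330·τ+-1091/660·τ²+1091/5940·τ³=54591/14080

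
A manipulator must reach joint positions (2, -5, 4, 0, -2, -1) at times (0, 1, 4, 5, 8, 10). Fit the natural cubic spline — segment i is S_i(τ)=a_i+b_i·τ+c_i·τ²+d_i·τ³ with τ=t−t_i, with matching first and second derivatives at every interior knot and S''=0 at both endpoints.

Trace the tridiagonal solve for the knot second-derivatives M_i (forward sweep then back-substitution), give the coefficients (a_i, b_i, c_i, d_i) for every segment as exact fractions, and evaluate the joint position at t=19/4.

Δ: Δ0=-7, Δ1=3, Δ2=-4, Δ3=-2/3, Δ4=1/2
row 1: diag=8, rhs=60; c'=3/8, d'=15/2
row 2: denom=8−3·3/8=55/8; d'=(-42−3·15/2)/(55/8)=-516/55
row 3: denom=8−1·8/55=432/55; d'=(20−1·-516/55)/(432/55)=101/27
row 4: denom=10−3·55/144=425/48; d'=(7−3·101/27)/(425/48)=-608/1275
back: M4=-608/1275
back: M3=101/27−55/144·-608/1275=3001/765
back: M2=-516/55−8/55·3001/765=-38068/3825
back: M1=15/2−3/8·-38068/3825=14321/1275
M: M0=0, M1=14321/1275, M2=-38068/3825, M3=3001/765, M4=-608/1275, M5=0
seg 0: a=2, c=M0/2=0, d=(M1−M0)/(6·1)=14321/7650, b=Δ0−h0·(2M0+M1)/6=-67871/7650
seg 1: a=-5, c=M1/2=14321/2550, d=(M2−M1)/(6·3)=-81031/68850, b=Δ1−h1·(2M1+M2)/6=-12454/3825
seg 2: a=4, c=M2/2=-19034/3825, d=(M3−M2)/(6·1)=5897/2550, b=Δ2−h2·(2M2+M3)/6=-10223/7650
seg 3: a=0, c=M3/2=3001/1530, d=(M4−M3)/(6·3)=-16829/68850, b=Δ3−h3·(2M3+M4)/6=-979/225
seg 4: a=-2, c=M4/2=-304/1275, d=(M5−M4)/(6·2)=152/3825, b=Δ4−h4·(2M4+M5)/6=6257/7650
t_q=19/4 → seg 2, τ=3/4; S=4+-10223/7650·τ+-19034/3825·τ²+5897/2550·τ³=38327/32640

  seg 0: a=2 b=-67871/7650 c=0 d=14321/7650
  seg 1: a=-5 b=-12454/3825 c=14321/2550 d=-81031/68850
  seg 2: a=4 b=-10223/7650 c=-19034/3825 d=5897/2550
  seg 3: a=0 b=-979/225 c=3001/1530 d=-16829/68850
  seg 4: a=-2 b=6257/7650 c=-304/1275 d=152/3825
S(19/4) = 38327/32640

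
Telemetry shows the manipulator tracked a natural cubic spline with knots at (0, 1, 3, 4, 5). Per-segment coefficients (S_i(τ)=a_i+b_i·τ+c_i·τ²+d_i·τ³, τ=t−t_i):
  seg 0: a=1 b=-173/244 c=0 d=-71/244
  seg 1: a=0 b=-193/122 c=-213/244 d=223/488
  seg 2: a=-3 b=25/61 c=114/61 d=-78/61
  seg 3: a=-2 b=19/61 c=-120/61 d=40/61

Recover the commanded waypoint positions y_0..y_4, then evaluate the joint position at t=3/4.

y_0=1 y_1=0 y_2=-3 y_3=-2 y_4=-3
S(3/4) = 5395/15616

y_0 = S_0(0) = a_0 = 1
y_1 = S_1(0) = a_1 = 0
y_2 = S_2(0) = a_2 = -3
y_3 = S_3(0) = a_3 = -2
y_4 = S_3(1) = -3
t_q=3/4 is in segment 0 (τ=3/4); S_0(τ)=5395/15616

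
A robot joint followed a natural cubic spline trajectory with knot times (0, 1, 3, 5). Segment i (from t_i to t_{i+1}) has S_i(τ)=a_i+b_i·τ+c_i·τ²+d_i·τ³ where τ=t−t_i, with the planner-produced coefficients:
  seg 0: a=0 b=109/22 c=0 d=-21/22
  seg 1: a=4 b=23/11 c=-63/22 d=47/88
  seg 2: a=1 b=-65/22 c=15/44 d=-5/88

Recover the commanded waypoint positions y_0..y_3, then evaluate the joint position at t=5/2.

y_0 = S_0(0) = a_0 = 0
y_1 = S_1(0) = a_1 = 4
y_2 = S_2(0) = a_2 = 1
y_3 = S_2(2) = -4
t_q=5/2 is in segment 1 (τ=3/2); S_1(τ)=1757/704

y_0=0 y_1=4 y_2=1 y_3=-4
S(5/2) = 1757/704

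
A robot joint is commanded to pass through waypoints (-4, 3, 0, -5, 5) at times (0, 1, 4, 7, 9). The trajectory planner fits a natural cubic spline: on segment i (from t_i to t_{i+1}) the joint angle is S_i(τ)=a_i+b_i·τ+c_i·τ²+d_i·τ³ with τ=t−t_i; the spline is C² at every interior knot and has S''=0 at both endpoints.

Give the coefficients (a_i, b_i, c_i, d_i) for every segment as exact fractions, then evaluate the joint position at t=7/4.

Δ: Δ0=7, Δ1=-1, Δ2=-5/3, Δ3=5
row 1: diag=8, rhs=-48; c'=3/8, d'=-6
row 2: denom=12−3·3/8=87/8; d'=(-4−3·-6)/(87/8)=112/87
row 3: denom=10−3·8/29=266/29; d'=(40−3·112/87)/(266/29)=524/133
back: M3=524/133
back: M2=112/87−8/29·524/133=80/399
back: M1=-6−3/8·80/399=-808/133
M: M0=0, M1=-808/133, M2=80/399, M3=524/133, M4=0
seg 0: a=-4, c=M0/2=0, d=(M1−M0)/(6·1)=-404/399, b=Δ0−h0·(2M0+M1)/6=3197/399
seg 1: a=3, c=M1/2=-404/133, d=(M2−M1)/(6·3)=1252/3591, b=Δ1−h1·(2M1+M2)/6=1985/399
seg 2: a=0, c=M2/2=40/399, d=(M3−M2)/(6·3)=746/3591, b=Δ2−h2·(2M2+M3)/6=-1531/399
seg 3: a=-5, c=M3/2=262/133, d=(M4−M3)/(6·2)=-131/399, b=Δ3−h3·(2M3+M4)/6=947/399
t_q=7/4 → seg 1, τ=3/4; S=3+1985/399·τ+-404/133·τ²+1252/3591·τ³=579/112

  seg 0: a=-4 b=3197/399 c=0 d=-404/399
  seg 1: a=3 b=1985/399 c=-404/133 d=1252/3591
  seg 2: a=0 b=-1531/399 c=40/399 d=746/3591
  seg 3: a=-5 b=947/399 c=262/133 d=-131/399
S(7/4) = 579/112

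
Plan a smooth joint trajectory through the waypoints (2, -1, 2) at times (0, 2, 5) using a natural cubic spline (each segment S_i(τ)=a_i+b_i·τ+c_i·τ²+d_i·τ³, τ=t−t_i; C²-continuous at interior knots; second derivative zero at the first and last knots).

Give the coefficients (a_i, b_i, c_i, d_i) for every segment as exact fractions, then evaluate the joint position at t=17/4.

Δ: Δ0=-3/2, Δ1=1
row 1: diag=10, rhs=15; c'=3/10, d'=3/2
back: M1=3/2
M: M0=0, M1=3/2, M2=0
seg 0: a=2, c=M0/2=0, d=(M1−M0)/(6·2)=1/8, b=Δ0−h0·(2M0+M1)/6=-2
seg 1: a=-1, c=M1/2=3/4, d=(M2−M1)/(6·3)=-1/12, b=Δ1−h1·(2M1+M2)/6=-1/2
t_q=17/4 → seg 1, τ=9/4; S=-1+-1/2·τ+3/4·τ²+-1/12·τ³=185/256

  seg 0: a=2 b=-2 c=0 d=1/8
  seg 1: a=-1 b=-1/2 c=3/4 d=-1/12
S(17/4) = 185/256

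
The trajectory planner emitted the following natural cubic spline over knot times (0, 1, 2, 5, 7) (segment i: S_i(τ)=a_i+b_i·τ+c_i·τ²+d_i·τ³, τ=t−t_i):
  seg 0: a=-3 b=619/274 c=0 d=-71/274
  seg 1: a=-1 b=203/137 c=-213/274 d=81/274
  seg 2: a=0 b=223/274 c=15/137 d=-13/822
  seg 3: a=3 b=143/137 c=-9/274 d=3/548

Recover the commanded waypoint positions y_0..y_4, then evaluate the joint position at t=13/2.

y_0=-3 y_1=-1 y_2=0 y_3=3 y_4=5
S(13/2) = 19773/4384

y_0 = S_0(0) = a_0 = -3
y_1 = S_1(0) = a_1 = -1
y_2 = S_2(0) = a_2 = 0
y_3 = S_3(0) = a_3 = 3
y_4 = S_3(2) = 5
t_q=13/2 is in segment 3 (τ=3/2); S_3(τ)=19773/4384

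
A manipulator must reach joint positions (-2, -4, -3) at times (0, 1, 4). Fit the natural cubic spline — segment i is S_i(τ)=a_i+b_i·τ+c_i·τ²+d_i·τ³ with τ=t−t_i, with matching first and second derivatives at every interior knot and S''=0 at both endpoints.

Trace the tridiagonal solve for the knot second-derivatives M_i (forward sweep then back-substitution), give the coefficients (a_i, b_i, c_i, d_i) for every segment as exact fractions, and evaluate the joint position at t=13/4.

  seg 0: a=-2 b=-55/24 c=0 d=7/24
  seg 1: a=-4 b=-17/12 c=7/8 d=-7/72
S(13/4) = -1979/512

Δ: Δ0=-2, Δ1=1/3
row 1: diag=8, rhs=14; c'=3/8, d'=7/4
back: M1=7/4
M: M0=0, M1=7/4, M2=0
seg 0: a=-2, c=M0/2=0, d=(M1−M0)/(6·1)=7/24, b=Δ0−h0·(2M0+M1)/6=-55/24
seg 1: a=-4, c=M1/2=7/8, d=(M2−M1)/(6·3)=-7/72, b=Δ1−h1·(2M1+M2)/6=-17/12
t_q=13/4 → seg 1, τ=9/4; S=-4+-17/12·τ+7/8·τ²+-7/72·τ³=-1979/512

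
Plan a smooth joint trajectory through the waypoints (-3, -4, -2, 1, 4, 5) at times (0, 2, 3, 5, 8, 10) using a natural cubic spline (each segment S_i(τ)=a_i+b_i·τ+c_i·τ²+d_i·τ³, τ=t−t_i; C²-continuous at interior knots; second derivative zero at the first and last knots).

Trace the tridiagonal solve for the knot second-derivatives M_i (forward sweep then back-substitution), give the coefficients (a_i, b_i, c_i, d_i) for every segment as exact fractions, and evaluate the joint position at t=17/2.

Δ: Δ0=-1/2, Δ1=2, Δ2=3/2, Δ3=1, Δ4=1/2
row 1: diag=6, rhs=15; c'=1/6, d'=5/2
row 2: denom=6−1·1/6=35/6; d'=(-3−1·5/2)/(35/6)=-33/35
row 3: denom=10−2·12/35=326/35; d'=(-3−2·-33/35)/(326/35)=-39/326
row 4: denom=10−3·105/326=2945/326; d'=(-3−3·-39/326)/(2945/326)=-861/2945
back: M4=-861/2945
back: M3=-39/326−105/326·-861/2945=-15/589
back: M2=-33/35−12/35·-15/589=-2751/2945
back: M1=5/2−1/6·-2751/2945=7821/2945
M: M0=0, M1=7821/2945, M2=-2751/2945, M3=-15/589, M4=-861/2945, M5=0
seg 0: a=-3, c=M0/2=0, d=(M1−M0)/(6·2)=2607/11780, b=Δ0−h0·(2M0+M1)/6=-8159/5890
seg 1: a=-4, c=M1/2=7821/5890, d=(M2−M1)/(6·1)=-1762/2945, b=Δ1−h1·(2M1+M2)/6=7483/5890
seg 2: a=-2, c=M2/2=-2751/5890, d=(M3−M2)/(6·2)=223/2945, b=Δ2−h2·(2M2+M3)/6=12553/5890
seg 3: a=1, c=M3/2=-15/1178, d=(M4−M3)/(6·3)=-131/8835, b=Δ3−h3·(2M3+M4)/6=6901/5890
seg 4: a=4, c=M4/2=-861/5890, d=(M5−M4)/(6·2)=287/11780, b=Δ4−h4·(2M4+M5)/6=4093/5890
t_q=17/2 → seg 4, τ=1/2; S=4+4093/5890·τ+-861/5890·τ²+287/11780·τ³=406547/94240

  seg 0: a=-3 b=-8159/5890 c=0 d=2607/11780
  seg 1: a=-4 b=7483/5890 c=7821/5890 d=-1762/2945
  seg 2: a=-2 b=12553/5890 c=-2751/5890 d=223/2945
  seg 3: a=1 b=6901/5890 c=-15/1178 d=-131/8835
  seg 4: a=4 b=4093/5890 c=-861/5890 d=287/11780
S(17/2) = 406547/94240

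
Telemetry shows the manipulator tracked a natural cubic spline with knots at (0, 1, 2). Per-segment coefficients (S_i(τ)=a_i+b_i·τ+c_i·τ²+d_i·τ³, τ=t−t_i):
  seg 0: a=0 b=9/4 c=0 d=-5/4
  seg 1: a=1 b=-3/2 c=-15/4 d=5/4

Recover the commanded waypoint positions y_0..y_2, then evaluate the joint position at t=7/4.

y_0=0 y_1=1 y_2=-3
S(7/4) = -437/256

y_0 = S_0(0) = a_0 = 0
y_1 = S_1(0) = a_1 = 1
y_2 = S_1(1) = -3
t_q=7/4 is in segment 1 (τ=3/4); S_1(τ)=-437/256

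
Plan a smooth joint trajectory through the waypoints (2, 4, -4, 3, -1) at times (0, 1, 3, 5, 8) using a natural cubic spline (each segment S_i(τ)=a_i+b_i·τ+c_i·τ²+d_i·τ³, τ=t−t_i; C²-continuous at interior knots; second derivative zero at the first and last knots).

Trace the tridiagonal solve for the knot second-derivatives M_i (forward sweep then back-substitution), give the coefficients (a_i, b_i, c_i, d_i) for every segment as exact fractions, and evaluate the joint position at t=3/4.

Δ: Δ0=2, Δ1=-4, Δ2=7/2, Δ3=-4/3
row 1: diag=6, rhs=-36; c'=1/3, d'=-6
row 2: denom=8−2·1/3=22/3; d'=(45−2·-6)/(22/3)=171/22
row 3: denom=10−2·3/11=104/11; d'=(-29−2·171/22)/(104/11)=-245/52
back: M3=-245/52
back: M2=171/22−3/11·-245/52=471/52
back: M1=-6−1/3·471/52=-469/52
M: M0=0, M1=-469/52, M2=471/52, M3=-245/52, M4=0
seg 0: a=2, c=M0/2=0, d=(M1−M0)/(6·1)=-469/312, b=Δ0−h0·(2M0+M1)/6=1093/312
seg 1: a=4, c=M1/2=-469/104, d=(M2−M1)/(6·2)=235/156, b=Δ1−h1·(2M1+M2)/6=-157/156
seg 2: a=-4, c=M2/2=471/104, d=(M3−M2)/(6·2)=-179/156, b=Δ2−h2·(2M2+M3)/6=-151/156
seg 3: a=3, c=M3/2=-245/104, d=(M4−M3)/(6·3)=245/936, b=Δ3−h3·(2M3+M4)/6=527/156
t_q=3/4 → seg 0, τ=3/4; S=2+1093/312·τ+0·τ²+-469/312·τ³=26579/6656

  seg 0: a=2 b=1093/312 c=0 d=-469/312
  seg 1: a=4 b=-157/156 c=-469/104 d=235/156
  seg 2: a=-4 b=-151/156 c=471/104 d=-179/156
  seg 3: a=3 b=527/156 c=-245/104 d=245/936
S(3/4) = 26579/6656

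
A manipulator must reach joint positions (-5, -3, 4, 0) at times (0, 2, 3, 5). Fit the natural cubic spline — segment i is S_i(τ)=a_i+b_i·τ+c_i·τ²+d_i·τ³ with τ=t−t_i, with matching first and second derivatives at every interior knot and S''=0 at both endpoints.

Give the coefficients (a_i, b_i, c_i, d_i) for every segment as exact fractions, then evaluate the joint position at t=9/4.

Δ: Δ0=1, Δ1=7, Δ2=-2
row 1: diag=6, rhs=36; c'=1/6, d'=6
row 2: denom=6−1·1/6=35/6; d'=(-54−1·6)/(35/6)=-72/7
back: M2=-72/7
back: M1=6−1/6·-72/7=54/7
M: M0=0, M1=54/7, M2=-72/7, M3=0
seg 0: a=-5, c=M0/2=0, d=(M1−M0)/(6·2)=9/14, b=Δ0−h0·(2M0+M1)/6=-11/7
seg 1: a=-3, c=M1/2=27/7, d=(M2−M1)/(6·1)=-3, b=Δ1−h1·(2M1+M2)/6=43/7
seg 2: a=4, c=M2/2=-36/7, d=(M3−M2)/(6·2)=6/7, b=Δ2−h2·(2M2+M3)/6=34/7
t_q=9/4 → seg 1, τ=1/4; S=-3+43/7·τ+27/7·τ²+-3·τ³=-569/448

  seg 0: a=-5 b=-11/7 c=0 d=9/14
  seg 1: a=-3 b=43/7 c=27/7 d=-3
  seg 2: a=4 b=34/7 c=-36/7 d=6/7
S(9/4) = -569/448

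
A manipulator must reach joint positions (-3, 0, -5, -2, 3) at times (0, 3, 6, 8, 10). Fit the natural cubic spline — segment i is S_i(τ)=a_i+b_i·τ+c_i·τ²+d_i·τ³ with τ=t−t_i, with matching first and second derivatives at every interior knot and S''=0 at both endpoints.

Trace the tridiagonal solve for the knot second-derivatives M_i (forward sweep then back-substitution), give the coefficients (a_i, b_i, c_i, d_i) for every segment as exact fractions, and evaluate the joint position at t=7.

Δ: Δ0=1, Δ1=-5/3, Δ2=3/2, Δ3=5/2
row 1: diag=12, rhs=-16; c'=1/4, d'=-4/3
row 2: denom=10−3·1/4=37/4; d'=(19−3·-4/3)/(37/4)=92/37
row 3: denom=8−2·8/37=280/37; d'=(6−2·92/37)/(280/37)=19/140
back: M3=19/140
back: M2=92/37−8/37·19/140=86/35
back: M1=-4/3−1/4·86/35=-409/210
M: M0=0, M1=-409/210, M2=86/35, M3=19/140, M4=0
seg 0: a=-3, c=M0/2=0, d=(M1−M0)/(6·3)=-409/3780, b=Δ0−h0·(2M0+M1)/6=829/420
seg 1: a=0, c=M1/2=-409/420, d=(M2−M1)/(6·3)=185/756, b=Δ1−h1·(2M1+M2)/6=-199/210
seg 2: a=-5, c=M2/2=43/35, d=(M3−M2)/(6·2)=-65/336, b=Δ2−h2·(2M2+M3)/6=-11/60
seg 3: a=-2, c=M3/2=19/280, d=(M4−M3)/(6·2)=-19/1680, b=Δ3−h3·(2M3+M4)/6=253/105
t_q=7 → seg 2, τ=1; S=-5+-11/60·τ+43/35·τ²+-65/336·τ³=-2323/560

  seg 0: a=-3 b=829/420 c=0 d=-409/3780
  seg 1: a=0 b=-199/210 c=-409/420 d=185/756
  seg 2: a=-5 b=-11/60 c=43/35 d=-65/336
  seg 3: a=-2 b=253/105 c=19/280 d=-19/1680
S(7) = -2323/560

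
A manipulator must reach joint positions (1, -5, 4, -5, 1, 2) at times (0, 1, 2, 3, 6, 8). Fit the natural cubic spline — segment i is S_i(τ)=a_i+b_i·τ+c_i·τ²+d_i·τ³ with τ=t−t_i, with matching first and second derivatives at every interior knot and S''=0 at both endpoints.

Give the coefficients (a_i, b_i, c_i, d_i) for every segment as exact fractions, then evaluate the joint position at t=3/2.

Δ: Δ0=-6, Δ1=9, Δ2=-9, Δ3=2, Δ4=1/2
row 1: diag=4, rhs=90; c'=1/4, d'=45/2
row 2: denom=4−1·1/4=15/4; d'=(-108−1·45/2)/(15/4)=-174/5
row 3: denom=8−1·4/15=116/15; d'=(66−1·-174/5)/(116/15)=378/29
row 4: denom=10−3·45/116=1025/116; d'=(-9−3·378/29)/(1025/116)=-1116/205
back: M4=-1116/205
back: M3=378/29−45/116·-1116/205=621/41
back: M2=-174/5−4/15·621/41=-7962/205
back: M1=45/2−1/4·-7962/205=6603/205
M: M0=0, M1=6603/205, M2=-7962/205, M3=621/41, M4=-1116/205, M5=0
seg 0: a=1, c=M0/2=0, d=(M1−M0)/(6·1)=2201/410, b=Δ0−h0·(2M0+M1)/6=-4661/410
seg 1: a=-5, c=M1/2=6603/410, d=(M2−M1)/(6·1)=-971/82, b=Δ1−h1·(2M1+M2)/6=971/205
seg 2: a=4, c=M2/2=-3981/205, d=(M3−M2)/(6·1)=3689/410, b=Δ2−h2·(2M2+M3)/6=583/410
seg 3: a=-5, c=M3/2=621/82, d=(M4−M3)/(6·3)=-469/410, b=Δ3−h3·(2M3+M4)/6=-2137/205
seg 4: a=1, c=M4/2=-558/205, d=(M5−M4)/(6·2)=93/205, b=Δ4−h4·(2M4+M5)/6=1693/410
t_q=3/2 → seg 1, τ=1/2; S=-5+971/205·τ+6603/410·τ²+-971/82·τ³=-281/3280

  seg 0: a=1 b=-4661/410 c=0 d=2201/410
  seg 1: a=-5 b=971/205 c=6603/410 d=-971/82
  seg 2: a=4 b=583/410 c=-3981/205 d=3689/410
  seg 3: a=-5 b=-2137/205 c=621/82 d=-469/410
  seg 4: a=1 b=1693/410 c=-558/205 d=93/205
S(3/2) = -281/3280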